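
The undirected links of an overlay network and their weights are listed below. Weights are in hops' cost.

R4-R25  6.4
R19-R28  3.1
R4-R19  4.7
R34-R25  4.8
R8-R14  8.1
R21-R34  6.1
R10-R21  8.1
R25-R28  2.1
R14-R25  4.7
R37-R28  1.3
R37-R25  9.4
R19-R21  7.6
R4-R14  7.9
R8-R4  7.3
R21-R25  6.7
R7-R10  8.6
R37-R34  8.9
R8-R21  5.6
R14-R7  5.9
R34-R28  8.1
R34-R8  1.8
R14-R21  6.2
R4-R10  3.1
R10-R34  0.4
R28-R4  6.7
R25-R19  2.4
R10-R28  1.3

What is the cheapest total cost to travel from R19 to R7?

13 hops' cost

Settle nodes by increasing distance from R19:
R19: 0
R25: 2.4  (via R19)
R28: 3.1  (via R19)
R37: 4.4  (via R28)
R10: 4.4  (via R28)
R4: 4.7  (via R19)
R34: 4.8  (via R10)
R8: 6.6  (via R34)
R14: 7.1  (via R25)
R21: 7.6  (via R19)
R7: 13  (via R10)
Shortest route: R19–R28–R10–R7 = 13 hops' cost.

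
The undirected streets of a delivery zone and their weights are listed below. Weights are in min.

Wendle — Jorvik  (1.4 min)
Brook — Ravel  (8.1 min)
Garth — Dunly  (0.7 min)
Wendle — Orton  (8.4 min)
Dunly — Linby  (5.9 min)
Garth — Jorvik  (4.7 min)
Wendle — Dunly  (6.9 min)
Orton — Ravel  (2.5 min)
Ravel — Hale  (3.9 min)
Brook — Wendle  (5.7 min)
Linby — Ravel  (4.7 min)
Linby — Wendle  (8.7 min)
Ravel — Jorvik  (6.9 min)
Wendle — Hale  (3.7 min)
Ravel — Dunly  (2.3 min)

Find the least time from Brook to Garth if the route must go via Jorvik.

Shortest Brook→Jorvik: Brook → Wendle → Jorvik = 7.1
Shortest Jorvik→Garth: Jorvik → Garth = 4.7
Total via Jorvik: 7.1 + 4.7 = 11.8 min.

11.8 min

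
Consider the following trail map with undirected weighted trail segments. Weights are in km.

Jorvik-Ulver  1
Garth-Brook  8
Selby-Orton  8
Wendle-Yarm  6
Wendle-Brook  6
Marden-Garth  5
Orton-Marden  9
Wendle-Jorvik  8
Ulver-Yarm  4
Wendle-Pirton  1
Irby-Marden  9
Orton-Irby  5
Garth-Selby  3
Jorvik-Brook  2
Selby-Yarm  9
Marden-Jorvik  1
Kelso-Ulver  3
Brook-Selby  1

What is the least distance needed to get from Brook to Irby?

Settle nodes by increasing distance from Brook:
Brook: 0
Selby: 1  (via Brook)
Jorvik: 2  (via Brook)
Marden: 3  (via Jorvik)
Ulver: 3  (via Jorvik)
Garth: 4  (via Selby)
Wendle: 6  (via Brook)
Kelso: 6  (via Ulver)
Yarm: 7  (via Ulver)
Pirton: 7  (via Wendle)
Orton: 9  (via Selby)
Irby: 12  (via Marden)
Shortest route: Brook–Jorvik–Marden–Irby = 12 km.

12 km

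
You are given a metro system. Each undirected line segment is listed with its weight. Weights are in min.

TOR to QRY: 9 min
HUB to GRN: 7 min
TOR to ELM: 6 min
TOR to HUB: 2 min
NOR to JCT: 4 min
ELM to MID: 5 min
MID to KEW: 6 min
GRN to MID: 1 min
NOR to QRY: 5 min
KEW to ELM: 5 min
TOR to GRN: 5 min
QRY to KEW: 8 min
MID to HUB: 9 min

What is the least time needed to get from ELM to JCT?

Candidate routes:
ELM → MID → GRN → TOR → QRY → NOR → JCT: 5+1+5+9+5+4 = 29
ELM → MID → KEW → QRY → NOR → JCT: 5+6+8+5+4 = 28
ELM → KEW → QRY → NOR → JCT: 5+8+5+4 = 22
ELM → TOR → QRY → NOR → JCT: 6+9+5+4 = 24
Cheapest is ELM → KEW → QRY → NOR → JCT at 22 min.

22 min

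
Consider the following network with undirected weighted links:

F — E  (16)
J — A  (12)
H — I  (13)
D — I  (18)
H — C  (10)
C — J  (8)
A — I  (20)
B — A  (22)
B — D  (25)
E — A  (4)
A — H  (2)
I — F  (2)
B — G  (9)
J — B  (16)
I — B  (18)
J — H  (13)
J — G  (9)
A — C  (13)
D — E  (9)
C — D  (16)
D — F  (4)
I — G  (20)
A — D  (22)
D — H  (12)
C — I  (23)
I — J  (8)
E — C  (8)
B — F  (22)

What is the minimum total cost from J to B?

16

Compare a few routes:
J → B: 16 = 16
J → G → B: 9+9 = 18
Cheapest is J → B at 16.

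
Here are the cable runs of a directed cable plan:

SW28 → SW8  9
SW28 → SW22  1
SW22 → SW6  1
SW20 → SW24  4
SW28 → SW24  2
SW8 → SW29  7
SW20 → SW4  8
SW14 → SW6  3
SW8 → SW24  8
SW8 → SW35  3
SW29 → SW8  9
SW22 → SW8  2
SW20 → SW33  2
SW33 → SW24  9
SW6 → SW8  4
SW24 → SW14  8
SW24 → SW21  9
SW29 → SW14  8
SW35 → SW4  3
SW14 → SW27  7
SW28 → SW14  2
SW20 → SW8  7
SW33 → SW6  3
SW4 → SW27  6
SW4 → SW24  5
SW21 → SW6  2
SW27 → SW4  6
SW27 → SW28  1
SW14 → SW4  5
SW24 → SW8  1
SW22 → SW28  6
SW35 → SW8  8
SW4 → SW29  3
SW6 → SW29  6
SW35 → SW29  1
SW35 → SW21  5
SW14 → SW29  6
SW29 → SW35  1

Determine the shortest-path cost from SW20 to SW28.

15

Running Dijkstra from SW20:
SW20: 0
SW33: 2  (via SW20)
SW24: 4  (via SW20)
SW8: 5  (via SW24)
SW6: 5  (via SW33)
SW35: 8  (via SW8)
SW4: 8  (via SW20)
SW29: 9  (via SW35)
SW14: 12  (via SW24)
SW21: 13  (via SW24)
SW27: 14  (via SW4)
SW28: 15  (via SW27)
Shortest route: SW20–SW4–SW27–SW28 = 15.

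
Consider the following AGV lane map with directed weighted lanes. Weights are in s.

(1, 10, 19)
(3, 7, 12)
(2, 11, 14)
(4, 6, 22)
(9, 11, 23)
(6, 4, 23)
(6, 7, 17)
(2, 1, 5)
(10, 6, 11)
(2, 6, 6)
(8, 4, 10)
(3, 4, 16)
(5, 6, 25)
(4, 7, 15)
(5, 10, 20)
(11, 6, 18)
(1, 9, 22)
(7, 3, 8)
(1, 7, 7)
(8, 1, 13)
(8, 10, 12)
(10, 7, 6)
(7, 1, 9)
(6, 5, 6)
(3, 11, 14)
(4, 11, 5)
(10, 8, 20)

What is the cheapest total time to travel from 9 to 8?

87 s

Settle nodes by increasing distance from 9:
9: 0
11: 23  (via 9)
6: 41  (via 11)
5: 47  (via 6)
7: 58  (via 6)
4: 64  (via 6)
3: 66  (via 7)
1: 67  (via 7)
10: 67  (via 5)
8: 87  (via 10)
Shortest route: 9–11–6–5–10–8 = 87 s.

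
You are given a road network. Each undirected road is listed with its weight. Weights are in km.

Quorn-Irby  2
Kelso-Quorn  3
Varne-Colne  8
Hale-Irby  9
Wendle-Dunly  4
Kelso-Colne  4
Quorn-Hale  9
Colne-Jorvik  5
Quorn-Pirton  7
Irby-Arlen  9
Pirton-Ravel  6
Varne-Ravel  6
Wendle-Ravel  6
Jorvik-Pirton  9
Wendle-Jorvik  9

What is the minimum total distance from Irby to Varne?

Settle nodes by increasing distance from Irby:
Irby: 0
Quorn: 2  (via Irby)
Kelso: 5  (via Quorn)
Arlen: 9  (via Irby)
Colne: 9  (via Kelso)
Hale: 9  (via Irby)
Pirton: 9  (via Quorn)
Jorvik: 14  (via Colne)
Ravel: 15  (via Pirton)
Varne: 17  (via Colne)
Shortest route: Irby–Quorn–Kelso–Colne–Varne = 17 km.

17 km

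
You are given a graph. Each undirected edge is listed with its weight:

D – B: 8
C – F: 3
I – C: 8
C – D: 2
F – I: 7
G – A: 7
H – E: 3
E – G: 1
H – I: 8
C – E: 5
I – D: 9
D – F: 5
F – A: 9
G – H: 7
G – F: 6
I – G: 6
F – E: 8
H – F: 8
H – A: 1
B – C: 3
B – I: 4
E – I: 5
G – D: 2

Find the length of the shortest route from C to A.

9

Shortest distances from C:
C: 0
D: 2  (via C)
B: 3  (via C)
F: 3  (via C)
G: 4  (via D)
E: 5  (via C)
I: 7  (via B)
H: 8  (via E)
A: 9  (via H)
Shortest route: C–E–H–A = 9.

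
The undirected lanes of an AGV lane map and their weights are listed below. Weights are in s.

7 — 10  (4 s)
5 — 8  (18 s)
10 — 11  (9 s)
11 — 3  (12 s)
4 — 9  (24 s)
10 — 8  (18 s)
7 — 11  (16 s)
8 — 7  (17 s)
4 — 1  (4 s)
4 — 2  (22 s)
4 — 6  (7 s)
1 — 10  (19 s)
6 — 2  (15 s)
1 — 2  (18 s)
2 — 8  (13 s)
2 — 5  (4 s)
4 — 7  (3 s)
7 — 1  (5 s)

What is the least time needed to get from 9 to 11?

Enumerating some paths:
9 → 4 → 7 → 10 → 11: 24+3+4+9 = 40
9 → 4 → 1 → 7 → 11: 24+4+5+16 = 49
9 → 4 → 7 → 11: 24+3+16 = 43
9 → 4 → 1 → 7 → 10 → 11: 24+4+5+4+9 = 46
The minimum is 40 s via 9 → 4 → 7 → 10 → 11.

40 s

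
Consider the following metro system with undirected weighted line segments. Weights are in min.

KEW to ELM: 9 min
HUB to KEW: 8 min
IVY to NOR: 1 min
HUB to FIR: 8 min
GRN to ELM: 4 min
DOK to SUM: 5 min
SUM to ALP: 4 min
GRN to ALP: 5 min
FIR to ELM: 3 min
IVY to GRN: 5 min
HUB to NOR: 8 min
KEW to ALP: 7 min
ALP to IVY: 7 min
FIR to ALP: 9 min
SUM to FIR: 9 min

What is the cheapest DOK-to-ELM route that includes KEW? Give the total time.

Shortest DOK→KEW: DOK–SUM–ALP–KEW = 16
Shortest KEW→ELM: KEW–ELM = 9
Total via KEW: 16 + 9 = 25 min.

25 min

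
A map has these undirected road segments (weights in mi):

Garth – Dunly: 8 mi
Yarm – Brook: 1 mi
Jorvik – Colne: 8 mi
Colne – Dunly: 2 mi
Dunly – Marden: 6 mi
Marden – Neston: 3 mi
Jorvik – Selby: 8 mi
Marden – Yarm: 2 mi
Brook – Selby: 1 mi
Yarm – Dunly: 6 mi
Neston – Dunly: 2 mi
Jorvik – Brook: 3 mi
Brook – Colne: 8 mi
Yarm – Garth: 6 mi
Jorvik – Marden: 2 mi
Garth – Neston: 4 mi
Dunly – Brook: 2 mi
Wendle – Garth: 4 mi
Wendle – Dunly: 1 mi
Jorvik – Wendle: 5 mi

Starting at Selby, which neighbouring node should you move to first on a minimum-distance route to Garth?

Compare a few routes:
Selby - Brook - Yarm - Garth: 1+1+6 = 8
Selby - Brook - Yarm - Marden - Neston - Garth: 1+1+2+3+4 = 11
Selby - Brook - Dunly - Neston - Garth: 1+2+2+4 = 9
The minimum is 8 mi via Selby - Brook - Yarm - Garth.
So from Selby the first move is to Brook.

Brook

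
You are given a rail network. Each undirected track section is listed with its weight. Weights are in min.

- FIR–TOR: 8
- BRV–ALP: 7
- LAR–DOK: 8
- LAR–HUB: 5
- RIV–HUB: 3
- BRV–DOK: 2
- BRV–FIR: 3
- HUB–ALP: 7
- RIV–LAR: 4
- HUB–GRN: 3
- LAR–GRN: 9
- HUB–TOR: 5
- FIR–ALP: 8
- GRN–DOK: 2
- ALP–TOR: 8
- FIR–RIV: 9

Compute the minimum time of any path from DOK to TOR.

Settle nodes by increasing distance from DOK:
DOK: 0
GRN: 2  (via DOK)
BRV: 2  (via DOK)
HUB: 5  (via GRN)
FIR: 5  (via BRV)
LAR: 8  (via DOK)
RIV: 8  (via HUB)
ALP: 9  (via BRV)
TOR: 10  (via HUB)
Shortest route: DOK → GRN → HUB → TOR = 10 min.

10 min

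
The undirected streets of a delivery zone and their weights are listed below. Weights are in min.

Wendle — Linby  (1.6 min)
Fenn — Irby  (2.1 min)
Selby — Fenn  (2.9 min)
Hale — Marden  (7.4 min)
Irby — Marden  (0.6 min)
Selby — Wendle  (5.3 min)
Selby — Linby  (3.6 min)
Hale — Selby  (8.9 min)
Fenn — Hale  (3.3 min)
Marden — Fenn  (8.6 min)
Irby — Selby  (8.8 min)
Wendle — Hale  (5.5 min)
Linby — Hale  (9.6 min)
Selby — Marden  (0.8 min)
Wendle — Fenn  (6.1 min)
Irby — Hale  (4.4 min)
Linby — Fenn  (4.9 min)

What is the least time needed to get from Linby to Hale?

Settle nodes by increasing distance from Linby:
Linby: 0
Wendle: 1.6  (via Linby)
Selby: 3.6  (via Linby)
Marden: 4.4  (via Selby)
Fenn: 4.9  (via Linby)
Irby: 5  (via Marden)
Hale: 7.1  (via Wendle)
Shortest route: Linby → Wendle → Hale = 7.1 min.

7.1 min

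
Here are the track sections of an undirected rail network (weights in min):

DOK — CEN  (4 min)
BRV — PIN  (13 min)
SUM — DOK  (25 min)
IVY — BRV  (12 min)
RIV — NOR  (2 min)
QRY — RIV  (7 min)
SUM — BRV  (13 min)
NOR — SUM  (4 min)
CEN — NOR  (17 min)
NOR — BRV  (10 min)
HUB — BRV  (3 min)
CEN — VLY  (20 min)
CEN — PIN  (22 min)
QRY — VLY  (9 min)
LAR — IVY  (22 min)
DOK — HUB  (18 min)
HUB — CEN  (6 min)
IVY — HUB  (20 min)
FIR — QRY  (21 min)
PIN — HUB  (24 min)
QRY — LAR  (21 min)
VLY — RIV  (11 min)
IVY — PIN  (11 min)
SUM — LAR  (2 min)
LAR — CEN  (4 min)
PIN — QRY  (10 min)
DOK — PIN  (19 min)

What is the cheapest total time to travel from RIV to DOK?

Candidate routes:
RIV - NOR - CEN - DOK: 2+17+4 = 23
RIV - NOR - BRV - HUB - CEN - DOK: 2+10+3+6+4 = 25
RIV - NOR - SUM - LAR - CEN - DOK: 2+4+2+4+4 = 16
Cheapest is RIV - NOR - SUM - LAR - CEN - DOK at 16 min.

16 min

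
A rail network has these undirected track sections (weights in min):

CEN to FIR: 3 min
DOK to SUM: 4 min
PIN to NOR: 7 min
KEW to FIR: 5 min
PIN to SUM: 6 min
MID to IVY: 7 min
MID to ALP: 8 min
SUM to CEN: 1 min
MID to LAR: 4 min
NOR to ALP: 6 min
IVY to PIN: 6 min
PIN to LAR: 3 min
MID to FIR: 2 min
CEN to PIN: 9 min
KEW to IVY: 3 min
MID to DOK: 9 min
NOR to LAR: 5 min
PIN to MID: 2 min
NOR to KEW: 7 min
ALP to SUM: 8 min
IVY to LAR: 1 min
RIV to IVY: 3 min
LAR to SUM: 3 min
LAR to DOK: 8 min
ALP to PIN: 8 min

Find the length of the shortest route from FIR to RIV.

Candidate routes:
FIR–KEW–IVY–RIV: 5+3+3 = 11
FIR–MID–LAR–IVY–RIV: 2+4+1+3 = 10
The minimum is 10 min via FIR–MID–LAR–IVY–RIV.

10 min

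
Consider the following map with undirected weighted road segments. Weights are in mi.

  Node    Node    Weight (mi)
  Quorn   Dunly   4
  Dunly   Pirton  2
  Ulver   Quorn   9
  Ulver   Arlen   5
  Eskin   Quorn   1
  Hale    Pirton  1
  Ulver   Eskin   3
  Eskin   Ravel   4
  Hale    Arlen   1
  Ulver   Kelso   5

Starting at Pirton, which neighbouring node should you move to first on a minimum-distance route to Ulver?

Hale

Enumerating some paths:
Pirton → Dunly → Quorn → Eskin → Ulver: 2+4+1+3 = 10
Pirton → Hale → Arlen → Ulver: 1+1+5 = 7
The minimum is 7 mi via Pirton → Hale → Arlen → Ulver.
So from Pirton the first move is to Hale.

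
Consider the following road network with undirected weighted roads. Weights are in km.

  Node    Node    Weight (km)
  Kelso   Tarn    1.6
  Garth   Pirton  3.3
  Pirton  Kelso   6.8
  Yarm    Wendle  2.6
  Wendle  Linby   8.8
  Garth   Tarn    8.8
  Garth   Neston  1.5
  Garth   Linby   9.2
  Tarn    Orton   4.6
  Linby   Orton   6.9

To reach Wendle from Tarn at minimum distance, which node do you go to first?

Enumerating some paths:
Tarn - Orton - Linby - Wendle: 4.6+6.9+8.8 = 20.3
Tarn - Garth - Linby - Wendle: 8.8+9.2+8.8 = 26.8
Cheapest is Tarn - Orton - Linby - Wendle at 20.3 km.
So from Tarn the first move is to Orton.

Orton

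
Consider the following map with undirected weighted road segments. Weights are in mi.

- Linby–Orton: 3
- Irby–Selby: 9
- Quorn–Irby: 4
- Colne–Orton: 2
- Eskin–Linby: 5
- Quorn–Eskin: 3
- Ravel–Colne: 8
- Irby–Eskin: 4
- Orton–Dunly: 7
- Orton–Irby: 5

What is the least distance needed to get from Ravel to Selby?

24 mi

Shortest distances from Ravel:
Ravel: 0
Colne: 8  (via Ravel)
Orton: 10  (via Colne)
Linby: 13  (via Orton)
Irby: 15  (via Orton)
Dunly: 17  (via Orton)
Eskin: 18  (via Linby)
Quorn: 19  (via Irby)
Selby: 24  (via Irby)
Shortest route: Ravel–Colne–Orton–Irby–Selby = 24 mi.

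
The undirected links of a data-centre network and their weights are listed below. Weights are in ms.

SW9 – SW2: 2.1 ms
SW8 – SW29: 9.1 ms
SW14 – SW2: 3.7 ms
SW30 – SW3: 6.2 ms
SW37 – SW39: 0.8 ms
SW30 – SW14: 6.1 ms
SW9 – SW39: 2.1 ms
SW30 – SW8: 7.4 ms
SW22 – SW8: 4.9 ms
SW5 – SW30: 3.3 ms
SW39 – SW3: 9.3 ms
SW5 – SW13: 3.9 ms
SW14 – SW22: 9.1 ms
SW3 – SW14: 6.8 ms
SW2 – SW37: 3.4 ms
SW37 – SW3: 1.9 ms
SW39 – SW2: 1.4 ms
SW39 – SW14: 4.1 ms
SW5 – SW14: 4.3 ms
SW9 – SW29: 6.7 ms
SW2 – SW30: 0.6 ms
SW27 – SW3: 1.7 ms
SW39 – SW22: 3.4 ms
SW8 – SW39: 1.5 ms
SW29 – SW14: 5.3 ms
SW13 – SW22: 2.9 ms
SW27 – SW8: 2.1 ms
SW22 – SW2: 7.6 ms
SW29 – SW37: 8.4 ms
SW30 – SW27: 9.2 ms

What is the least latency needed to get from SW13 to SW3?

9 ms

Candidate routes:
SW13 - SW5 - SW30 - SW2 - SW39 - SW37 - SW3: 3.9+3.3+0.6+1.4+0.8+1.9 = 11.9
SW13 - SW22 - SW39 - SW8 - SW27 - SW3: 2.9+3.4+1.5+2.1+1.7 = 11.6
SW13 - SW22 - SW8 - SW27 - SW3: 2.9+4.9+2.1+1.7 = 11.6
SW13 - SW22 - SW39 - SW37 - SW3: 2.9+3.4+0.8+1.9 = 9
Cheapest is SW13 - SW22 - SW39 - SW37 - SW3 at 9 ms.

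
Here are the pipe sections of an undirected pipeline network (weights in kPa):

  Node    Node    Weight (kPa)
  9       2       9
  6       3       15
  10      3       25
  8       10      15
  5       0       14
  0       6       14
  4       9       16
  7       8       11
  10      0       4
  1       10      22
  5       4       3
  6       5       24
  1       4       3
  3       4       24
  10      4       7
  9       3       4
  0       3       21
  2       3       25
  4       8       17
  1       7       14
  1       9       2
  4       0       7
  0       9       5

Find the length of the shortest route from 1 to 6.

Settle nodes by increasing distance from 1:
1: 0
9: 2  (via 1)
4: 3  (via 1)
3: 6  (via 9)
5: 6  (via 4)
0: 7  (via 9)
10: 10  (via 4)
2: 11  (via 9)
7: 14  (via 1)
8: 20  (via 4)
6: 21  (via 3)
Shortest route: 1–9–3–6 = 21 kPa.

21 kPa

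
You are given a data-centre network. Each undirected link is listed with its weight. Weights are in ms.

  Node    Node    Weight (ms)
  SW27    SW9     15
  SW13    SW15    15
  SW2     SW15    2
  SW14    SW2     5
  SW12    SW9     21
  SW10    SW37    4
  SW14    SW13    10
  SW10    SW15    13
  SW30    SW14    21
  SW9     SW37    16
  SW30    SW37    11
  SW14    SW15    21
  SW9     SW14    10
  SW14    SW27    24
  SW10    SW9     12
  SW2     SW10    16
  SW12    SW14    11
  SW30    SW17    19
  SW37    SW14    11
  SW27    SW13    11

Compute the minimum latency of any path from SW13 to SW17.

Shortest distances from SW13:
SW13: 0
SW14: 10  (via SW13)
SW27: 11  (via SW13)
SW2: 15  (via SW14)
SW15: 15  (via SW13)
SW9: 20  (via SW14)
SW37: 21  (via SW14)
SW12: 21  (via SW14)
SW10: 25  (via SW37)
SW30: 31  (via SW14)
SW17: 50  (via SW30)
Shortest route: SW13–SW14–SW30–SW17 = 50 ms.

50 ms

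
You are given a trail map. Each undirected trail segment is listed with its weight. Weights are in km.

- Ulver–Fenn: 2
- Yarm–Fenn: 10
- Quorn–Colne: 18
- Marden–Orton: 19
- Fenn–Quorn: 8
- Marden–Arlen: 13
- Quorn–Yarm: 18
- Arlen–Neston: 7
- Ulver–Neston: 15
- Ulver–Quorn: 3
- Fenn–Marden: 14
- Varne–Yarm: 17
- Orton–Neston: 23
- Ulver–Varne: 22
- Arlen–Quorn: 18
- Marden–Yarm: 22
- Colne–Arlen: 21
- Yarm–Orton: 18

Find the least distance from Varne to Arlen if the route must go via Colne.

Shortest Varne→Colne: Varne–Ulver–Quorn–Colne = 43
Shortest Colne→Arlen: Colne–Arlen = 21
Total via Colne: 43 + 21 = 64 km.

64 km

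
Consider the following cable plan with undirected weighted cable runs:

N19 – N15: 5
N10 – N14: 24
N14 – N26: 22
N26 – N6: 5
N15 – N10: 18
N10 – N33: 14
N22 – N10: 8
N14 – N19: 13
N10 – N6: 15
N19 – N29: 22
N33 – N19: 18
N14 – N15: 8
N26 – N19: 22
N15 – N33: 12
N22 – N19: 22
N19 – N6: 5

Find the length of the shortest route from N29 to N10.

42

Candidate routes:
N29–N19–N22–N10: 22+22+8 = 52
N29–N19–N15–N10: 22+5+18 = 45
N29–N19–N6–N10: 22+5+15 = 42
Cheapest is N29–N19–N6–N10 at 42.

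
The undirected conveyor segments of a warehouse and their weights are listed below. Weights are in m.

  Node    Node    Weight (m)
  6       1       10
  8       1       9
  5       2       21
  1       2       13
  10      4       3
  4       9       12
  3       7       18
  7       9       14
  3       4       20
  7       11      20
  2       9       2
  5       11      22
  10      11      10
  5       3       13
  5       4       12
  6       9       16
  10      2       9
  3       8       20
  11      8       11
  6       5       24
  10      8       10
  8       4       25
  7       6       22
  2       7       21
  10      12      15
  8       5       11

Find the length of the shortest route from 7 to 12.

40 m

Enumerating some paths:
7 → 11 → 10 → 12: 20+10+15 = 45
7 → 9 → 2 → 10 → 12: 14+2+9+15 = 40
7 → 2 → 10 → 12: 21+9+15 = 45
7 → 9 → 4 → 10 → 12: 14+12+3+15 = 44
Cheapest is 7 → 9 → 2 → 10 → 12 at 40 m.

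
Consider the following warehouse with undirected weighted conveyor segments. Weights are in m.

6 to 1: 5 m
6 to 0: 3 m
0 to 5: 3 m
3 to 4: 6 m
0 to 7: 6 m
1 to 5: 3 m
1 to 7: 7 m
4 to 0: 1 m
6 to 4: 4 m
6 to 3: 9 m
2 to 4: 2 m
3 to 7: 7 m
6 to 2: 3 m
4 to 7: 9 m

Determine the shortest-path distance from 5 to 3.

10 m

Shortest distances from 5:
5: 0
0: 3  (via 5)
1: 3  (via 5)
4: 4  (via 0)
2: 6  (via 4)
6: 6  (via 0)
7: 9  (via 0)
3: 10  (via 4)
Shortest route: 5 → 0 → 4 → 3 = 10 m.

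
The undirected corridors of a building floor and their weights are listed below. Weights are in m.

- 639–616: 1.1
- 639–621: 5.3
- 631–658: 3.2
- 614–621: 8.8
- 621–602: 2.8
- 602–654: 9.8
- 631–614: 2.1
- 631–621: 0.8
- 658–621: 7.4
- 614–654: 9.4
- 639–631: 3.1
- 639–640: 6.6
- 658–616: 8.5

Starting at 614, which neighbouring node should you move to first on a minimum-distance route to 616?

Compare a few routes:
614 - 631 - 639 - 616: 2.1+3.1+1.1 = 6.3
614 - 631 - 621 - 639 - 616: 2.1+0.8+5.3+1.1 = 9.3
Cheapest is 614 - 631 - 639 - 616 at 6.3 m.
So from 614 the first move is to 631.

631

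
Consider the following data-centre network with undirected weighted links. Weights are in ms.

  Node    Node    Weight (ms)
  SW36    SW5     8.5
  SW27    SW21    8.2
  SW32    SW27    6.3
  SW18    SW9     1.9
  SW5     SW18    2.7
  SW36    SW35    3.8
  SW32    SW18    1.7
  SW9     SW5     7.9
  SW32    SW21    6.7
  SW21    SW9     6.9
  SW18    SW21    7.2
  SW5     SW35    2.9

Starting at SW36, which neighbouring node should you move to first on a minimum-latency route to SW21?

Enumerating some paths:
SW36 → SW35 → SW5 → SW18 → SW32 → SW21: 3.8+2.9+2.7+1.7+6.7 = 17.8
SW36 → SW35 → SW5 → SW18 → SW21: 3.8+2.9+2.7+7.2 = 16.6
Cheapest is SW36 → SW35 → SW5 → SW18 → SW21 at 16.6 ms.
So from SW36 the first move is to SW35.

SW35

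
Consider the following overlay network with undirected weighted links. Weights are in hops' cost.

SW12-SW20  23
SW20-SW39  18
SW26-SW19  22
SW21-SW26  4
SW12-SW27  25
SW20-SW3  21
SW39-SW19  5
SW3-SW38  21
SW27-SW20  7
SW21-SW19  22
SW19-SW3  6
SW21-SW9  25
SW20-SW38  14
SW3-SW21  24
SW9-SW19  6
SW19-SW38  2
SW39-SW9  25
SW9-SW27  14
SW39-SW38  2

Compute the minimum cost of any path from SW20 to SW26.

Enumerating some paths:
SW20–SW39–SW38–SW19–SW26: 18+2+2+22 = 44
SW20–SW38–SW19–SW26: 14+2+22 = 38
SW20–SW38–SW39–SW19–SW26: 14+2+5+22 = 43
SW20–SW38–SW19–SW21–SW26: 14+2+22+4 = 42
The minimum is 38 hops' cost via SW20–SW38–SW19–SW26.

38 hops' cost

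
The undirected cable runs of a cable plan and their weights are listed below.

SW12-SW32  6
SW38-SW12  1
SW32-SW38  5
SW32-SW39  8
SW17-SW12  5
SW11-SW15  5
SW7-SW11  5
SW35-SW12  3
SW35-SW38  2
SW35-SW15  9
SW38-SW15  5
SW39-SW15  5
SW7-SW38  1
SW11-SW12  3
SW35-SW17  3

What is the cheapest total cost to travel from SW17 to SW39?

15

Settle nodes by increasing distance from SW17:
SW17: 0
SW35: 3  (via SW17)
SW12: 5  (via SW17)
SW38: 5  (via SW35)
SW7: 6  (via SW38)
SW11: 8  (via SW12)
SW32: 10  (via SW38)
SW15: 10  (via SW38)
SW39: 15  (via SW15)
Shortest route: SW17 → SW35 → SW38 → SW15 → SW39 = 15.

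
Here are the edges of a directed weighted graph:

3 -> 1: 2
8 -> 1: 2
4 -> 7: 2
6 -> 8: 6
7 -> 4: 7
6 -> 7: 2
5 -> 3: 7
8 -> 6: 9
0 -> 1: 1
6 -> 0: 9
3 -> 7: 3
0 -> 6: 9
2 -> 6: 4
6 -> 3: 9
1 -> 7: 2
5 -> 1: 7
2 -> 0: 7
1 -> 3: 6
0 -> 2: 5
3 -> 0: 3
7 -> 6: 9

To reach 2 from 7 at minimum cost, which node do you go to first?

Candidate routes:
7–6–8–1–3–0–2: 9+6+2+6+3+5 = 31
7–6–0–2: 9+9+5 = 23
7–6–3–0–2: 9+9+3+5 = 26
The minimum is 23 via 7–6–0–2.
So from 7 the first move is to 6.

6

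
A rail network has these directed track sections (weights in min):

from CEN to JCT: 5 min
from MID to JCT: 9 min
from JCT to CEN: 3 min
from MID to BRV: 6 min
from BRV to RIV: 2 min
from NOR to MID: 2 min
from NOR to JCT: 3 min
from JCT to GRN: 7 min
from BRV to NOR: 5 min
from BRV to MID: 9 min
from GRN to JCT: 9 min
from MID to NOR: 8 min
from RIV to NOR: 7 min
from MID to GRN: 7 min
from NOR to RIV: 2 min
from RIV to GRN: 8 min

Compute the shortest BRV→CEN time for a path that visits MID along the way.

19 min

Best BRV to MID: BRV–NOR–MID costing 7
Shortest MID→CEN: MID–JCT–CEN = 12
Total via MID: 7 + 12 = 19 min.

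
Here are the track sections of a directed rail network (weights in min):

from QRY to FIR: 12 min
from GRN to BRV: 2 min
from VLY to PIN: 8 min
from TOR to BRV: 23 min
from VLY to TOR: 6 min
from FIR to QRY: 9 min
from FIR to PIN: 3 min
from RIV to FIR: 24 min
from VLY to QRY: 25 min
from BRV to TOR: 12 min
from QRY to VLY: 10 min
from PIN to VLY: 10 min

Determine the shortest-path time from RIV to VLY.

Settle nodes by increasing distance from RIV:
RIV: 0
FIR: 24  (via RIV)
PIN: 27  (via FIR)
QRY: 33  (via FIR)
VLY: 37  (via PIN)
Shortest route: RIV → FIR → PIN → VLY = 37 min.

37 min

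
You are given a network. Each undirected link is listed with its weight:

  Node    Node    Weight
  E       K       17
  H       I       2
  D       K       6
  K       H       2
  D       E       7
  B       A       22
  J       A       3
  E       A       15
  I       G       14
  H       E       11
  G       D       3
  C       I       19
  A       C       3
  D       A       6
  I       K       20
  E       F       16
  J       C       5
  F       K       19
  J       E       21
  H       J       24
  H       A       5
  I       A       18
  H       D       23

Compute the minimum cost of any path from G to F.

Running Dijkstra from G:
G: 0
D: 3  (via G)
A: 9  (via D)
K: 9  (via D)
E: 10  (via D)
H: 11  (via K)
C: 12  (via A)
J: 12  (via A)
I: 13  (via H)
F: 26  (via E)
Shortest route: G–D–E–F = 26.

26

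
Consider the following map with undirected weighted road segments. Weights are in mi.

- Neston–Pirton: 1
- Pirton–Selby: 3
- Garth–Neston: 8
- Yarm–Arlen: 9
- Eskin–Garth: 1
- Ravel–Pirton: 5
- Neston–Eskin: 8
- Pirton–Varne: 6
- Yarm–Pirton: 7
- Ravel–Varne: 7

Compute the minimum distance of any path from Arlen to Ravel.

Running Dijkstra from Arlen:
Arlen: 0
Yarm: 9  (via Arlen)
Pirton: 16  (via Yarm)
Neston: 17  (via Pirton)
Selby: 19  (via Pirton)
Ravel: 21  (via Pirton)
Shortest route: Arlen → Yarm → Pirton → Ravel = 21 mi.

21 mi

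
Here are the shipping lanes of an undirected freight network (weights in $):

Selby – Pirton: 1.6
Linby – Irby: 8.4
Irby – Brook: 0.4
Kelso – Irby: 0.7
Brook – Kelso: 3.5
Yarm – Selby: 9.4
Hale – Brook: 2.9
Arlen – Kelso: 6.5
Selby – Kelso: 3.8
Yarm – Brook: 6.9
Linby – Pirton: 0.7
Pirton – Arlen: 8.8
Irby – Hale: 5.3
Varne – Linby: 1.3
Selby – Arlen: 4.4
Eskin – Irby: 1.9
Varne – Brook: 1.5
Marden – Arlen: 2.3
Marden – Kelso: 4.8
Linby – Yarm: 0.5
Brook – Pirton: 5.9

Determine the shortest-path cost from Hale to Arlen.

$10.5

Candidate routes:
Hale → Brook → Irby → Kelso → Marden → Arlen: 2.9+0.4+0.7+4.8+2.3 = 11.1
Hale → Brook → Irby → Kelso → Arlen: 2.9+0.4+0.7+6.5 = 10.5
Cheapest is Hale → Brook → Irby → Kelso → Arlen at $10.5.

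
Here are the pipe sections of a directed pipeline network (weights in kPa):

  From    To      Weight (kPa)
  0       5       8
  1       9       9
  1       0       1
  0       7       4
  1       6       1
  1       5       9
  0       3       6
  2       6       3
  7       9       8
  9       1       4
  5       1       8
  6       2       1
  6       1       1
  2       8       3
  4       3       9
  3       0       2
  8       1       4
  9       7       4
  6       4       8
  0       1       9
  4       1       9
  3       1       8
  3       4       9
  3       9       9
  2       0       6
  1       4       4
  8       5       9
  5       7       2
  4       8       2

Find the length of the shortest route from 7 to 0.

13 kPa

Candidate routes:
7–9–1–0: 8+4+1 = 13
7–9–1–4–3–0: 8+4+4+9+2 = 27
7–9–1–6–4–3–0: 8+4+1+8+9+2 = 32
7–9–1–6–2–0: 8+4+1+1+6 = 20
Cheapest is 7–9–1–0 at 13 kPa.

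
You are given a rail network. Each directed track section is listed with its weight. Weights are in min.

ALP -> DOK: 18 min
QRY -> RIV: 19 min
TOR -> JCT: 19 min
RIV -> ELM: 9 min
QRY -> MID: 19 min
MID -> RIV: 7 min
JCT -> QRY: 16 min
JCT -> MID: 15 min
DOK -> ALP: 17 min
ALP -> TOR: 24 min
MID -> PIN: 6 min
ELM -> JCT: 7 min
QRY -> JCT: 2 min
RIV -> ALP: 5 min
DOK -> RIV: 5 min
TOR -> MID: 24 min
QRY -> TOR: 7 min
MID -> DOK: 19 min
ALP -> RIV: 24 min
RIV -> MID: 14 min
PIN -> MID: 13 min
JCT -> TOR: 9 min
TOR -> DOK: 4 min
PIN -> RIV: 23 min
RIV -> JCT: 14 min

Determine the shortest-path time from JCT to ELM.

27 min

Running Dijkstra from JCT:
JCT: 0
TOR: 9  (via JCT)
DOK: 13  (via TOR)
MID: 15  (via JCT)
QRY: 16  (via JCT)
RIV: 18  (via DOK)
PIN: 21  (via MID)
ALP: 23  (via RIV)
ELM: 27  (via RIV)
Shortest route: JCT–TOR–DOK–RIV–ELM = 27 min.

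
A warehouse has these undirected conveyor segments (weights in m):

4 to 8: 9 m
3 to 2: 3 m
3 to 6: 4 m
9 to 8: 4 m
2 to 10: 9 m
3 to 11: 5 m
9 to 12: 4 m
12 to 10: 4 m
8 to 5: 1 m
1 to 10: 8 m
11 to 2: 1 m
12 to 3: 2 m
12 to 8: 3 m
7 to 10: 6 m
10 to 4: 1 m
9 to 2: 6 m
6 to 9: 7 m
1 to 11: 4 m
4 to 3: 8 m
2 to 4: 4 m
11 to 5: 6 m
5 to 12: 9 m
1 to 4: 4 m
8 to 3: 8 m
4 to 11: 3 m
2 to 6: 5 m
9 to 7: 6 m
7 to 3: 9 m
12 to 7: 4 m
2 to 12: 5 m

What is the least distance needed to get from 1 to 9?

11 m

Enumerating some paths:
1 - 11 - 2 - 9: 4+1+6 = 11
1 - 4 - 10 - 12 - 9: 4+1+4+4 = 13
1 - 11 - 2 - 3 - 12 - 9: 4+1+3+2+4 = 14
Cheapest is 1 - 11 - 2 - 9 at 11 m.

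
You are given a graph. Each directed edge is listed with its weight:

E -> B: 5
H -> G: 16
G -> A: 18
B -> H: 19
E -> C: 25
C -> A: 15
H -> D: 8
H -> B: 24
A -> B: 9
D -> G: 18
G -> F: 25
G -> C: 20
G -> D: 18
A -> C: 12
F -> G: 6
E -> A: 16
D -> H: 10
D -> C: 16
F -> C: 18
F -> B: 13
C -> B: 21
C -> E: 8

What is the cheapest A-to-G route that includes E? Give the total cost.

60

Best A to E: A–C–E costing 20
Shortest E→G: E–B–H–G = 40
Total via E: 20 + 40 = 60.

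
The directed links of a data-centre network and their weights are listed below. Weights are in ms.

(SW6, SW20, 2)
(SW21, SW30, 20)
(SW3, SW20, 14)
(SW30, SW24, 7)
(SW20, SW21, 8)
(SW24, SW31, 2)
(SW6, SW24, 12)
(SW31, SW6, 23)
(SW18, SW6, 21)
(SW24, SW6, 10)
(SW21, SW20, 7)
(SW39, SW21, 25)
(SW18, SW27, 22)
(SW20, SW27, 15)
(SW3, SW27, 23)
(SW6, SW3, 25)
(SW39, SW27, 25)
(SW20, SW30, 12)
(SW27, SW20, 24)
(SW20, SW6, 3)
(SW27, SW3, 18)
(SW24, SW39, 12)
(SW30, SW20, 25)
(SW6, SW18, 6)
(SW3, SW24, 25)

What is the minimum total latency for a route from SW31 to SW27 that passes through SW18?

51 ms

Shortest SW31→SW18: SW31 → SW6 → SW18 = 29
Best SW18 to SW27: SW18 → SW27 costing 22
Total via SW18: 29 + 22 = 51 ms.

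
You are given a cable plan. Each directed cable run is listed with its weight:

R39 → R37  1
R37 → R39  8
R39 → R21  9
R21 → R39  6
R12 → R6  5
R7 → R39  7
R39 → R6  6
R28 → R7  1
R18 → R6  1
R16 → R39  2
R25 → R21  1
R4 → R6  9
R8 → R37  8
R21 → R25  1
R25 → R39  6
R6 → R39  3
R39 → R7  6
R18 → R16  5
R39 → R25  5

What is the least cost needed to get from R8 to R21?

Settle nodes by increasing distance from R8:
R8: 0
R37: 8  (via R8)
R39: 16  (via R37)
R25: 21  (via R39)
R6: 22  (via R39)
R21: 22  (via R25)
Shortest route: R8–R37–R39–R25–R21 = 22.

22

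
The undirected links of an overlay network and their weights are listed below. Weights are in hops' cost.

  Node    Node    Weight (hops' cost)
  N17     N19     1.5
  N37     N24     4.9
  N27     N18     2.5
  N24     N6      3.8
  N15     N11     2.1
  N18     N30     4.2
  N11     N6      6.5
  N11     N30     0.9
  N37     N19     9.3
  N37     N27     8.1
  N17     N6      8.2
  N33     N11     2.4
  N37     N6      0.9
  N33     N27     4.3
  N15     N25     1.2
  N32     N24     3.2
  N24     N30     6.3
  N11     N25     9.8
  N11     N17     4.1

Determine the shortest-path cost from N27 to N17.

Enumerating some paths:
N27–N18–N30–N11–N17: 2.5+4.2+0.9+4.1 = 11.7
N27–N33–N11–N17: 4.3+2.4+4.1 = 10.8
N27–N37–N6–N17: 8.1+0.9+8.2 = 17.2
N27–N37–N19–N17: 8.1+9.3+1.5 = 18.9
The minimum is 10.8 hops' cost via N27–N33–N11–N17.

10.8 hops' cost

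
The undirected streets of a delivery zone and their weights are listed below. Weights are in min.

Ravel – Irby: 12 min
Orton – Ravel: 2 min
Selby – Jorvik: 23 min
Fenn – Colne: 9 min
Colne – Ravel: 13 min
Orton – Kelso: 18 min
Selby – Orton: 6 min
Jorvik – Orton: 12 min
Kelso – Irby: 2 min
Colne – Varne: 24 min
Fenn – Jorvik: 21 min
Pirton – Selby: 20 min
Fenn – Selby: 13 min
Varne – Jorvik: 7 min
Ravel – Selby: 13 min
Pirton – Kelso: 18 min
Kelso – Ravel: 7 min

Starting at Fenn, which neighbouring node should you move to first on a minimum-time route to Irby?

Selby

Compare a few routes:
Fenn–Colne–Ravel–Kelso–Irby: 9+13+7+2 = 31
Fenn–Selby–Orton–Ravel–Kelso–Irby: 13+6+2+7+2 = 30
Cheapest is Fenn–Selby–Orton–Ravel–Kelso–Irby at 30 min.
So from Fenn the first move is to Selby.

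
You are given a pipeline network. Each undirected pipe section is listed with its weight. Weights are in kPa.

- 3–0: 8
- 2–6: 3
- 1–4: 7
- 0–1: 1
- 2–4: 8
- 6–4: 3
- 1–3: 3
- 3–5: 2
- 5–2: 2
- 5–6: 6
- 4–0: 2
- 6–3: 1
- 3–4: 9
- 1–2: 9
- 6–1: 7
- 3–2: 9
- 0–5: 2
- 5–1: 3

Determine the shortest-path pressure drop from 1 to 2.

5 kPa

Settle nodes by increasing distance from 1:
1: 0
0: 1  (via 1)
3: 3  (via 1)
4: 3  (via 0)
5: 3  (via 1)
6: 4  (via 3)
2: 5  (via 5)
Shortest route: 1 → 5 → 2 = 5 kPa.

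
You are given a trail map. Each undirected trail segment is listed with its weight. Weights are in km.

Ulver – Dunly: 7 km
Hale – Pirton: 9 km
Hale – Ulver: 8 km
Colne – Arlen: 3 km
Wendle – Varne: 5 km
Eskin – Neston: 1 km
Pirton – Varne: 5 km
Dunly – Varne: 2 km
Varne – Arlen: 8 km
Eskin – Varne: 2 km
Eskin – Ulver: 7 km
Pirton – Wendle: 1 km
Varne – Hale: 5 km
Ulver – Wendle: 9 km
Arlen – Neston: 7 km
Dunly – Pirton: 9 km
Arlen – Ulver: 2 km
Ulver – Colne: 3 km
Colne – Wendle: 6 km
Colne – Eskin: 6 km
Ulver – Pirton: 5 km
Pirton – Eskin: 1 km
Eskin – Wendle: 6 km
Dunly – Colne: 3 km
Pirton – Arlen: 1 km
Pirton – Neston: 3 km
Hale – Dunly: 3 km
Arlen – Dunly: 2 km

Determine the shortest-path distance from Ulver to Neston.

Shortest distances from Ulver:
Ulver: 0
Arlen: 2  (via Ulver)
Pirton: 3  (via Arlen)
Colne: 3  (via Ulver)
Dunly: 4  (via Arlen)
Wendle: 4  (via Pirton)
Eskin: 4  (via Pirton)
Neston: 5  (via Eskin)
Shortest route: Ulver–Arlen–Pirton–Eskin–Neston = 5 km.

5 km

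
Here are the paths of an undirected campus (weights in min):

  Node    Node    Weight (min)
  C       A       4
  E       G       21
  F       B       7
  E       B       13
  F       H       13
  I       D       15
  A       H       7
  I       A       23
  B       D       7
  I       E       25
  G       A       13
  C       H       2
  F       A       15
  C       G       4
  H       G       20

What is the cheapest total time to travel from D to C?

Shortest distances from D:
D: 0
B: 7  (via D)
F: 14  (via B)
I: 15  (via D)
E: 20  (via B)
H: 27  (via F)
A: 29  (via F)
C: 29  (via H)
Shortest route: D–B–F–H–C = 29 min.

29 min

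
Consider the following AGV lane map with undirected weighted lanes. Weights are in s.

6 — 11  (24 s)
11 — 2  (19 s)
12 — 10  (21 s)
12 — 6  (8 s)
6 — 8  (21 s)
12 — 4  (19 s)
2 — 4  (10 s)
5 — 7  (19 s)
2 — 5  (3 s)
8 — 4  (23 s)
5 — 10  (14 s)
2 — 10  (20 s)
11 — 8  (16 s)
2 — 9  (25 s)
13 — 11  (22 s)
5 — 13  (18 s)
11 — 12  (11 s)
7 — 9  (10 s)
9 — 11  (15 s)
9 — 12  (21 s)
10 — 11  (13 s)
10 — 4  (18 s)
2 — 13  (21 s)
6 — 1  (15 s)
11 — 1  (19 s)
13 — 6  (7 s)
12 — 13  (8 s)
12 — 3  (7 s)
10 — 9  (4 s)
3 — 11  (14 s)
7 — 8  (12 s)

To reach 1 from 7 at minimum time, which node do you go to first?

Candidate routes:
7–8–6–1: 12+21+15 = 48
7–9–10–11–1: 10+4+13+19 = 46
7–8–11–1: 12+16+19 = 47
7–9–11–1: 10+15+19 = 44
The minimum is 44 s via 7–9–11–1.
So from 7 the first move is to 9.

9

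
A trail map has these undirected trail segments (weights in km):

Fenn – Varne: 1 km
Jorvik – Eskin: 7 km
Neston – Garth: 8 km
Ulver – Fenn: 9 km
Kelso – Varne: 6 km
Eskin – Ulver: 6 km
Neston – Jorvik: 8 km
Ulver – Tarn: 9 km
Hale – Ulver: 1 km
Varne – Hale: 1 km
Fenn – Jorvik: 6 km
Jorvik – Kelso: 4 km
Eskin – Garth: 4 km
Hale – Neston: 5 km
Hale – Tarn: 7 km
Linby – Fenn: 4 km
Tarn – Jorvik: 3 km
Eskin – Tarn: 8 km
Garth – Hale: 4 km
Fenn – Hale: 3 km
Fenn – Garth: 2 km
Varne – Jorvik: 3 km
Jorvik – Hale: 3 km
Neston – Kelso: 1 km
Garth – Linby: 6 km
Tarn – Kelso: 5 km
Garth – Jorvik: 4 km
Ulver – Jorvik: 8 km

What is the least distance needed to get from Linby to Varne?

Enumerating some paths:
Linby–Garth–Fenn–Varne: 6+2+1 = 9
Linby–Garth–Hale–Varne: 6+4+1 = 11
Linby–Fenn–Varne: 4+1 = 5
Linby–Fenn–Hale–Varne: 4+3+1 = 8
The minimum is 5 km via Linby–Fenn–Varne.

5 km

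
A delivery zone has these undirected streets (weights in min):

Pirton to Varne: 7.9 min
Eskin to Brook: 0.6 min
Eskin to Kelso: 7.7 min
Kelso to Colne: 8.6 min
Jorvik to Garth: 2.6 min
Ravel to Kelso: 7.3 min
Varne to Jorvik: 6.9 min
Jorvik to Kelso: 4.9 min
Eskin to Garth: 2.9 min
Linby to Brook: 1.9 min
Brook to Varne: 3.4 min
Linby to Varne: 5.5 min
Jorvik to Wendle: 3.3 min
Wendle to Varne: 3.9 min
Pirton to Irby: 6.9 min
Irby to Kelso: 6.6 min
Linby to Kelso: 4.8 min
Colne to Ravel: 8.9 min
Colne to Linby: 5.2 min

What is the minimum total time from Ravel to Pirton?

20.8 min

Running Dijkstra from Ravel:
Ravel: 0
Kelso: 7.3  (via Ravel)
Colne: 8.9  (via Ravel)
Linby: 12.1  (via Kelso)
Jorvik: 12.2  (via Kelso)
Irby: 13.9  (via Kelso)
Brook: 14  (via Linby)
Eskin: 14.6  (via Brook)
Garth: 14.8  (via Jorvik)
Wendle: 15.5  (via Jorvik)
Varne: 17.4  (via Brook)
Pirton: 20.8  (via Irby)
Shortest route: Ravel → Kelso → Irby → Pirton = 20.8 min.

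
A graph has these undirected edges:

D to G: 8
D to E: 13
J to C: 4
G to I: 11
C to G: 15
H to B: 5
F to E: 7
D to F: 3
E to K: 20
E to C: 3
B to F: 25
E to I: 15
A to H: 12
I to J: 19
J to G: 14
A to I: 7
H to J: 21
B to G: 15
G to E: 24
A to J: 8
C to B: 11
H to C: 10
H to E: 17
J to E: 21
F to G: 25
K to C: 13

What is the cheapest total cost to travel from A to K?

25

Settle nodes by increasing distance from A:
A: 0
I: 7  (via A)
J: 8  (via A)
C: 12  (via J)
H: 12  (via A)
E: 15  (via C)
B: 17  (via H)
G: 18  (via I)
F: 22  (via E)
D: 25  (via F)
K: 25  (via C)
Shortest route: A → J → C → K = 25.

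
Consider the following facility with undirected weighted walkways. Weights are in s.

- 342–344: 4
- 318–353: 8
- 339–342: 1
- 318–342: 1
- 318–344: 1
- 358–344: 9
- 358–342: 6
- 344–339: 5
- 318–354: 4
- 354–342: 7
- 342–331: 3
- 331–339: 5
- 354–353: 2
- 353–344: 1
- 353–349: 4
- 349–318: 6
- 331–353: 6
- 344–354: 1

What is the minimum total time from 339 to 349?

8 s

Settle nodes by increasing distance from 339:
339: 0
342: 1  (via 339)
318: 2  (via 342)
344: 3  (via 318)
331: 4  (via 342)
353: 4  (via 344)
354: 4  (via 344)
358: 7  (via 342)
349: 8  (via 318)
Shortest route: 339–342–318–349 = 8 s.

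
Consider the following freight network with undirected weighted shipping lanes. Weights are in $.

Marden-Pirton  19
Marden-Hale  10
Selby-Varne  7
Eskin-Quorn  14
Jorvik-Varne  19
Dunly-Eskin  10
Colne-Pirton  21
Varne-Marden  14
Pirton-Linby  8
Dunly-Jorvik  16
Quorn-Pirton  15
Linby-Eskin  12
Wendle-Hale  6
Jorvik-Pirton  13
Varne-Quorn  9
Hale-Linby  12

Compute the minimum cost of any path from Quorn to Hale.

$33

Settle nodes by increasing distance from Quorn:
Quorn: 0
Varne: 9  (via Quorn)
Eskin: 14  (via Quorn)
Pirton: 15  (via Quorn)
Selby: 16  (via Varne)
Linby: 23  (via Pirton)
Marden: 23  (via Varne)
Dunly: 24  (via Eskin)
Jorvik: 28  (via Varne)
Hale: 33  (via Marden)
Shortest route: Quorn–Varne–Marden–Hale = $33.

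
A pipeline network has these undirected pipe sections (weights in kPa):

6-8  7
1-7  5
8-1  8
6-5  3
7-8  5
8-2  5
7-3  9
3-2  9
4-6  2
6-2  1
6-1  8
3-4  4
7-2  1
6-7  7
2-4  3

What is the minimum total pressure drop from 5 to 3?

Running Dijkstra from 5:
5: 0
6: 3  (via 5)
2: 4  (via 6)
4: 5  (via 6)
7: 5  (via 2)
3: 9  (via 4)
Shortest route: 5–6–4–3 = 9 kPa.

9 kPa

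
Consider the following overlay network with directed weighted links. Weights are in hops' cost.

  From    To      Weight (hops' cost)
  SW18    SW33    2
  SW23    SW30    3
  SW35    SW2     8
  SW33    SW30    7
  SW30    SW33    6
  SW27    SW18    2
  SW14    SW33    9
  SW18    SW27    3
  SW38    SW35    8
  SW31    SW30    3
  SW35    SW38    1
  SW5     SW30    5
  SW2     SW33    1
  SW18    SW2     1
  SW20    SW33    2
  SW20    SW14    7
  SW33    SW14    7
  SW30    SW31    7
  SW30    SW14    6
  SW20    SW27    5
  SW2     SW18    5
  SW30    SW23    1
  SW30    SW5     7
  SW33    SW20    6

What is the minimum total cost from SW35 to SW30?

Running Dijkstra from SW35:
SW35: 0
SW38: 1  (via SW35)
SW2: 8  (via SW35)
SW33: 9  (via SW2)
SW18: 13  (via SW2)
SW20: 15  (via SW33)
SW30: 16  (via SW33)
Shortest route: SW35–SW2–SW33–SW30 = 16 hops' cost.

16 hops' cost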